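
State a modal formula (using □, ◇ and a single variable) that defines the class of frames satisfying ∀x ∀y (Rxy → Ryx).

The condition is symmetry. The B schema p → □◇p defines it.
Suppose p→□◇p is valid. Take Rxy and set V(p)={x}. Then p at x, so □◇p at x, so ◇p at y, so some z with Ryz has p; z=x, i.e. Ryx.

p → □◇p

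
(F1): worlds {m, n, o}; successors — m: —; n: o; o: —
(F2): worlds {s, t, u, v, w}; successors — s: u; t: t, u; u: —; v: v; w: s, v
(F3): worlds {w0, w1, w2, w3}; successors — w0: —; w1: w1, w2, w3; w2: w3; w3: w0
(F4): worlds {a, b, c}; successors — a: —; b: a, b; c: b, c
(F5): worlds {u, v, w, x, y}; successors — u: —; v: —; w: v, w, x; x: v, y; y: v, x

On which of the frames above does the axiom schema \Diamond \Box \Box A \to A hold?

none

Frame correspondent (Sahlqvist): \forall x \forall y (xRy \to \exists w (y R^2 w \wedge x = w)) — i.e. a generalized confluence (Geach) condition.
(F1): fails — nRo but no w with oR²w and n=w.
(F2): fails — sRu but no w* with uR²w* and s=w*.
(F3): fails — w1Rw2 but no w with w2R²w and w1=w.
(F4): fails — bRa but no w with aR²w and b=w.
(F5): fails — wRv but no t with vR²t and w=t.
Valid on no frame.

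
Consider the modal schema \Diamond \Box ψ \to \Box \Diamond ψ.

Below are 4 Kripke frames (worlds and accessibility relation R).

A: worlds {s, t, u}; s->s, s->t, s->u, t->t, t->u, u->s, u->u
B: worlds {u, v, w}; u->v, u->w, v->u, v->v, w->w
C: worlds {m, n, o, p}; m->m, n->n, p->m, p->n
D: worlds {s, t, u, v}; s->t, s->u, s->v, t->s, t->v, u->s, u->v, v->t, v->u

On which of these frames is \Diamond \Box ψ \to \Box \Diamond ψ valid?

The schema corresponds to convergence: \forall x \forall y \forall z (Rxy \wedge Rxz \to \exists w (Ryw \wedge Rzw)).
A: ✓.
B: fails — Ruv and Ruw but v and w have no common successor.
C: fails — Rpm and Rpn but m and n have no common successor.
D: fails — Rsv and Rsu but v and u have no common successor.

A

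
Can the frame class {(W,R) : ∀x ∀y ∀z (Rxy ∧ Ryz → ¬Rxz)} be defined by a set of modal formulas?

Not modally definable

Modal frame validity is preserved under surjective bounded morphisms.
The 7-cycle (worlds w0,w1,w2,w3,w4,w5,w6 with w0→w1→w2→w3→w4→w5→w6→w0) is intransitive. Mapping every world to a single reflexive point • is a surjective bounded morphism; the reflexive point is not intransitive (R••∧R•• but R••).
So no modal formula (or set of formulas) defines exactly the intransitive frames.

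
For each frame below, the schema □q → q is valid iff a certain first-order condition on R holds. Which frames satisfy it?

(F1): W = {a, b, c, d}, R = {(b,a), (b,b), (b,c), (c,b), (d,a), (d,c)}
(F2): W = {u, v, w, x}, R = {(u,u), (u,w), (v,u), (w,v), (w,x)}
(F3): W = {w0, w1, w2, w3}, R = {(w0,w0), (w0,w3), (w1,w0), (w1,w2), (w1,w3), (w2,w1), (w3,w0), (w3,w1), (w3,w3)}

Frame correspondent (Sahlqvist): ∀x Rxx — i.e. reflexivity.
(F1): fails — world a does not see itself.
(F2): fails — world v does not see itself.
(F3): fails — world w1 does not see itself.
Valid on no frame.

none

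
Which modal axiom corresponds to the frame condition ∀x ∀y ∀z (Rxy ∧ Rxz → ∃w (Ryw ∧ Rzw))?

◇□r → □◇r

A defining formula is ◇□r → □◇r (the .2 axiom).
Suppose ◇□r→□◇r is valid. Take Rxy, Rxz and set V(r)={w : Ryw}. Then □r at y so ◇□r at x, so □◇r at x, so ◇r at z, giving w with Rzw and Ryw.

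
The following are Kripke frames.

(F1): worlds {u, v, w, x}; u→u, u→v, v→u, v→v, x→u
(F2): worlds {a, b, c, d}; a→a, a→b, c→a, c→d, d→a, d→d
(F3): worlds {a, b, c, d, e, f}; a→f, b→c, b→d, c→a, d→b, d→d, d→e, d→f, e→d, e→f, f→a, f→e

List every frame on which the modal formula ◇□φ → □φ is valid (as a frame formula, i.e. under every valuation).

This is the axiom for the Euclidean property; its first-order frame correspondent is ∀x ∀y ∀z (Rxy ∧ Rxz → Ryz).
(F1): holds.
(F2): fails — Rab and Rab but not Rbb.
(F3): fails — Raf and Raf but not Rff.
Valid on: (F1).

(F1)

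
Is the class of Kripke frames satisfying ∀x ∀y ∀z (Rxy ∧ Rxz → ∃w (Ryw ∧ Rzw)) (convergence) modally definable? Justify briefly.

Yes: it is convergence, defined by the .2 schema ◇□q → □◇q.

Yes, by ◇□q → □◇q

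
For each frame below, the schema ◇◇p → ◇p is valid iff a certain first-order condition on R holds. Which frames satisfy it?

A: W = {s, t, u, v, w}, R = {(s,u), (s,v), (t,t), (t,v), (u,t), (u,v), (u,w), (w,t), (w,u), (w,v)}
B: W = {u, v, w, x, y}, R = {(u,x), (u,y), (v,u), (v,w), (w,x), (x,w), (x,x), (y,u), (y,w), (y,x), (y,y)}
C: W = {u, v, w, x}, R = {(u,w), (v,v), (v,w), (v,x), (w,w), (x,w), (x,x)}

This is the axiom for transitivity; its first-order frame correspondent is ∀x ∀y ∀z (Rxy ∧ Ryz → Rxz).
A: fails — Ruw and Rwu but not Ruu.
B: fails — Rwx and Rxw but not Rww.
C: condition met.

C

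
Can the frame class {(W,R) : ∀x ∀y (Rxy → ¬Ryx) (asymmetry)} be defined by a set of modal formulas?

Modal frame validity is preserved under surjective bounded morphisms.
The 3-cycle (worlds a,b,c with a→b→c→a) is asymmetric. Mapping every world to a single reflexive point • is a surjective bounded morphism, and the reflexive point is not asymmetric (R•• but asymmetry requires ¬R••).
So the class is not modally definable.

No — not modally definable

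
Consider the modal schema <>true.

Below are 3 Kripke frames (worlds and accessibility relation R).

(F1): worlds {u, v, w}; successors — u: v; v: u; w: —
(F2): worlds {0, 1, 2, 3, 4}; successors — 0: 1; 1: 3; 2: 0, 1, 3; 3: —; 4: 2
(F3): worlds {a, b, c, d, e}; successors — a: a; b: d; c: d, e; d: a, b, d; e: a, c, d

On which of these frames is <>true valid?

(F3)

Frame correspondent (Sahlqvist): forall x exists y Rxy — i.e. seriality.
(F1): fails — world w has no successor.
(F2): fails — world 3 has no successor.
(F3): condition met.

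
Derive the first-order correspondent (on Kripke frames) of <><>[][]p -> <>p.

forall x forall y (x R^2 y -> exists w (y R^2 w & xRw))

This is a Sahlqvist (Geach-type) schema ◇^2□^2p → □^0◇^1p.
Minimal-valuation argument: fix x; take any y with xR^2y and any z with xR^0z. Set V(p) to the set of worlds R-reachable from y in exactly 2 steps. Then □^2p holds at y, so the antecedent holds at x; validity forces ◇^1p at z, giving a w with zR^1w and yR^2w.
First-order correspondent: forall x forall y (x R^2 y -> exists w (y R^2 w & xRw)).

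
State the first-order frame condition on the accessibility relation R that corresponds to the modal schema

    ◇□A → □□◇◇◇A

This is a Sahlqvist (Geach-type) schema ◇^1□^1A → □^2◇^3A.
Minimal-valuation argument: fix x; take any y with xR^1y and any z with xR^2z. Set V(A) to the set of worlds R-reachable from y in exactly 1 step. Then □^1A holds at y, so the antecedent holds at x; validity forces ◇^3A at z, giving a w with zR^3w and yR^1w.
First-order correspondent: ∀x ∀y ∀z ((xRy ∧ xR²z) → ∃w (yRw ∧ zR³w)).

∀x ∀y ∀z ((xRy ∧ xR²z) → ∃w (yRw ∧ zR³w))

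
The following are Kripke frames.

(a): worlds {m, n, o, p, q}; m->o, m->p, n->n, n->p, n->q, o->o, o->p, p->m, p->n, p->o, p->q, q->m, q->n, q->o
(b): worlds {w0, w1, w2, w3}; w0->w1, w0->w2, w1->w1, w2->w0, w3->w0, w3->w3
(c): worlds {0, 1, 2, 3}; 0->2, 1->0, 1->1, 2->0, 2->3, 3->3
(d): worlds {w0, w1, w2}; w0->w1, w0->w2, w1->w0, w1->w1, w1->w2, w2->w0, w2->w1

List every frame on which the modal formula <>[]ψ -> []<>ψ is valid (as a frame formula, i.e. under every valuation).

Frame correspondent (Sahlqvist): forall x forall y forall z (Rxy & Rxz -> exists w (Ryw & Rzw)) — i.e. convergence.
(a): condition met.
(b): fails — Rw0w1 and Rw0w2 but w1 and w2 have no common successor.
(c): fails — R10 and R11 but 0 and 1 have no common successor.
(d): condition met.

(a), (d)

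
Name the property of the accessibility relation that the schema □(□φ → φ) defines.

This schema is the T□ axiom.
It corresponds to shift-reflexivity: ∀x ∀y (Rxy → Ryy).

shift-reflexivity: ∀x ∀y (Rxy → Ryy)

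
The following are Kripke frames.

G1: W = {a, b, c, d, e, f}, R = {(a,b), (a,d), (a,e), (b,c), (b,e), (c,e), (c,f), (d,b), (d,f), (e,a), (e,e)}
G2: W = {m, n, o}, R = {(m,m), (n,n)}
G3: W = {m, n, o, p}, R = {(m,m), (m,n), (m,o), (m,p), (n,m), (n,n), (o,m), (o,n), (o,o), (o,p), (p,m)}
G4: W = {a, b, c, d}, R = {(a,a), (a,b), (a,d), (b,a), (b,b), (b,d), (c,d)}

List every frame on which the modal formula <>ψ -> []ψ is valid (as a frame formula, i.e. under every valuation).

G2

This is the axiom for partial functionality; its first-order frame correspondent is forall x forall y forall z (Rxy & Rxz -> y = z).
G1: fails — a sees both b and d.
G2: satisfies the condition.
G3: fails — m sees both m and n.
G4: fails — a sees both a and b.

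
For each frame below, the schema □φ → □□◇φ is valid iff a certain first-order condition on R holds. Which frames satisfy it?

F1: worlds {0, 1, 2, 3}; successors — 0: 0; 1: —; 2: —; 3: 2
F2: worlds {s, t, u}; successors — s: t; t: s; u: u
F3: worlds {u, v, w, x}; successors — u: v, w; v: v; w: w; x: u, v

F1, F2

This is the axiom for a generalized confluence (Geach) condition; its first-order frame correspondent is ∀x ∀z (xR²z → ∃w (xRw ∧ zRw)).
F1: satisfies the condition.
F2: satisfies the condition.
F3: fails — xR²w but no t with xRt and wRt.
Valid on: F1, F2.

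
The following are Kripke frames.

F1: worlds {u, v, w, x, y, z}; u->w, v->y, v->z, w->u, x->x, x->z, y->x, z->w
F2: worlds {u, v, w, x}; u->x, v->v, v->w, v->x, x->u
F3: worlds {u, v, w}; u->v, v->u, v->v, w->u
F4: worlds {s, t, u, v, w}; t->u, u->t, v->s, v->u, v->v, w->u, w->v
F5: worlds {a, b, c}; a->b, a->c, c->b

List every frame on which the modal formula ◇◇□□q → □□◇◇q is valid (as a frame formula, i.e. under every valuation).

F3

The schema corresponds to a generalized confluence (Geach) condition: ∀x ∀y ∀z ((xR²y ∧ xR²z) → ∃w (yR²w ∧ zR²w)).
F1: fails — xR²w, xR²z but no t with wR²t and zR²t.
F2: fails — vR²u, vR²w but no t with uR²t and wR²t.
F3: ✓.
F4: fails — vR²s, vR²s but no w* with sR²w* and sR²w*.
F5: fails — aR²b, aR²b but no w with bR²w and bR²w.
Valid on: F3.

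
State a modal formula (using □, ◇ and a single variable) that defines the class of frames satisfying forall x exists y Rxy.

□r → ◇r

This is seriality; the standard corresponding axiom is D: □r → ◇r.
Suppose □r→◇r is valid. At any x set V(r)=W. Then □r at x, so ◇r at x, so x has a successor.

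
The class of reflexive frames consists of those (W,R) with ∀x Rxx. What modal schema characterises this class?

A defining formula is □p → p (the T axiom).

□p → p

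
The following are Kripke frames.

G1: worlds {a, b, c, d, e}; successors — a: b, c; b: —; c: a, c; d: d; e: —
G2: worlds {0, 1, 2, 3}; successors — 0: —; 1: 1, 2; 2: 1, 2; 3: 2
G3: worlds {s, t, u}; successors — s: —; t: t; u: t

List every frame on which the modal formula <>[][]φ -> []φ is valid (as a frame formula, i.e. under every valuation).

The schema corresponds to a generalized confluence (Geach) condition: forall x forall y forall z ((xRy & xRz) -> exists w (y R^2 w & z = w)).
G1: fails — aRb, aRb but no w with bR²w and b=w.
G2: ✓.
G3: ✓.
Valid on: G2, G3.

G2, G3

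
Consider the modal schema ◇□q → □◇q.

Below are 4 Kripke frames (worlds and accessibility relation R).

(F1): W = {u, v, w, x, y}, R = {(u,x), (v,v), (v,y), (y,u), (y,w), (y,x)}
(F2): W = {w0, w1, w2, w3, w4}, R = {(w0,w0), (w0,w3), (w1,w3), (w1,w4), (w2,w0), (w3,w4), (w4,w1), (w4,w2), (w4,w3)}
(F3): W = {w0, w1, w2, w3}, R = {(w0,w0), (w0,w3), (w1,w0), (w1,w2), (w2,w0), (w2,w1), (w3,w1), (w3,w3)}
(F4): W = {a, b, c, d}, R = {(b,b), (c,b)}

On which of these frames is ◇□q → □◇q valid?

The schema corresponds to convergence: ∀x ∀y ∀z (Rxy ∧ Rxz → ∃w (Ryw ∧ Rzw)).
(F1): fails — Rux and Rux but x and x have no common successor.
(F2): fails — Rw0w0 and Rw0w3 but w0 and w3 have no common successor.
(F3): fails — Rw3w1 and Rw3w3 but w1 and w3 have no common successor.
(F4): holds.

(F4)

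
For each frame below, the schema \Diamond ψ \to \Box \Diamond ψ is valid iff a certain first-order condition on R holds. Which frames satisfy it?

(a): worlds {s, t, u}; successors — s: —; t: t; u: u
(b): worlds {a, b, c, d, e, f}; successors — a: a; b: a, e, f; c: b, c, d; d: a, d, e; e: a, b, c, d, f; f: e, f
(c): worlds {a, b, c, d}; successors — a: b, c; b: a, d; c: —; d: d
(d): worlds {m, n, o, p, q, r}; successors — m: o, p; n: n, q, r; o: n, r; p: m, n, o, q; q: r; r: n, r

(a)

The schema corresponds to the Euclidean property: \forall x \forall y \forall z (Rxy \wedge Rxz \to Ryz).
(a): ✓.
(b): fails — Rbf and Rba but not Rfa.
(c): fails — Rab and Rab but not Rbb.
(d): fails — Rmo and Rmo but not Roo.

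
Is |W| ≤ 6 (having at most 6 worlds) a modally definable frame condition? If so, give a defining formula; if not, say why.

Any modally definable frame class is closed under disjoint unions.
Any modal formula valid on each of 7 disjoint one-world frames is valid on their disjoint union (validity is preserved under disjoint unions). Each one-world frame has |W|=1≤6, but the union has |W|=7.
Hence having at most 6 worlds is not modally definable.

Not definable by any modal formula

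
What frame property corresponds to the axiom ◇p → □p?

This schema is the CD axiom.
Its frame correspondent is partial functionality — ∀x ∀y ∀z (Rxy ∧ Rxz → y = z).

partial functionality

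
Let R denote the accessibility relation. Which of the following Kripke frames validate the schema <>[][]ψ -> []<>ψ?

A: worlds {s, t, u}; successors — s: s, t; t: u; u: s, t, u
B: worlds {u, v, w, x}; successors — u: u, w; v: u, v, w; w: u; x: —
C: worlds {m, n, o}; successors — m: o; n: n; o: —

Frame correspondent (Sahlqvist): forall x forall y forall z ((xRy & xRz) -> exists w (y R^2 w & zRw)) — i.e. a generalized confluence (Geach) condition.
A: ✓.
B: ✓.
C: fails — mRo, mRo but no w with oR²w and oRw.
Valid on: A, B.

A, B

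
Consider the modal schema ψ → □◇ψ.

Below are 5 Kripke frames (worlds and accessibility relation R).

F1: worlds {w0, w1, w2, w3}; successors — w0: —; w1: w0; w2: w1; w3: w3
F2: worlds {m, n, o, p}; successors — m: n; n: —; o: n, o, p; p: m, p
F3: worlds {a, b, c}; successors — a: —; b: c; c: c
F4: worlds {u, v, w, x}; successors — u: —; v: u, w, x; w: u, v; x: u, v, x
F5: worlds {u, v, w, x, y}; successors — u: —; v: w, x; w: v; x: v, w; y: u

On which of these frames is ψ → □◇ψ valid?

none

This is the axiom for symmetry; its first-order frame correspondent is ∀x ∀y (Rxy → Ryx).
F1: fails — Rw1w0 but not Rw0w1.
F2: fails — Ron but not Rno.
F3: fails — Rbc but not Rcb.
F4: fails — Rwu but not Ruw.
F5: fails — Rxw but not Rwx.
Valid on no frame.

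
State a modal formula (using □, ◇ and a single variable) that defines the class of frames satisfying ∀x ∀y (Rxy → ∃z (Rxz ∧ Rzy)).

□□s → □s

This is density; the standard corresponding axiom is C4: □□s → □s.
Suppose □□s→□s is valid. Take Rxy and set V(s)={w : xR²w}. Then □□s at x, so □s at x, so s at y, i.e. ∃z(Rxz∧Rzy).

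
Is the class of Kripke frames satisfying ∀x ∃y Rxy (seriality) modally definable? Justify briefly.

This is a Sahlqvist condition; the D axiom □q → ◇q defines it.
Suppose □q→◇q is valid. At any x set V(q)=W. Then □q at x, so ◇q at x, so x has a successor.

Definable; □q → ◇q defines it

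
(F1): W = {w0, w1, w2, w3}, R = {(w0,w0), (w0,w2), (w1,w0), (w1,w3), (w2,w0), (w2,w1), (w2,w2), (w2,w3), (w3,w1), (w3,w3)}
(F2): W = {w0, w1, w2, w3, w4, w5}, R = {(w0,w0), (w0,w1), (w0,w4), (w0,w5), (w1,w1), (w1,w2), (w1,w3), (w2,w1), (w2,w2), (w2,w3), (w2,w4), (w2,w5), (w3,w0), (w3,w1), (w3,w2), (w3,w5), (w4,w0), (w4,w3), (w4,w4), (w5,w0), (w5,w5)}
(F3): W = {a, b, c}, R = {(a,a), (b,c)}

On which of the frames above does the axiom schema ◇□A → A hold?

The schema corresponds to symmetry: ∀x ∀y (Rxy → Ryx).
(F1): fails — Rw1w0 but not Rw0w1.
(F2): fails — Rw0w1 but not Rw1w0.
(F3): fails — Rbc but not Rcb.
Valid on no frame.

none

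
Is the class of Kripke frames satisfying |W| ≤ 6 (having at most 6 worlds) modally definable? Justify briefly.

Not definable by any modal formula

Any modally definable frame class is closed under disjoint unions.
Any modal formula valid on each of 7 disjoint one-world frames is valid on their disjoint union (validity is preserved under disjoint unions). Each one-world frame has |W|=1≤6, but the union has |W|=7.
So the class is not modally definable.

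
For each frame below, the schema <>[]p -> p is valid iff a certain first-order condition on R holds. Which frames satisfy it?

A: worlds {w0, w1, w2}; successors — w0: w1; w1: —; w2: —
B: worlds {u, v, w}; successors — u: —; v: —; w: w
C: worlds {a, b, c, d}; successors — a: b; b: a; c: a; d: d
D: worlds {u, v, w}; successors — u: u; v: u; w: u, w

The schema corresponds to symmetry: forall x forall y (Rxy -> Ryx).
A: fails — Rw0w1 but not Rw1w0.
B: satisfies the condition.
C: fails — Rca but not Rac.
D: fails — Rvu but not Ruv.
Valid on: B.

B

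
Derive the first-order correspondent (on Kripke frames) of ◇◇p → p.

This is a Sahlqvist (Geach-type) schema ◇^2□^0p → □^0◇^0p.
First-order correspondent: ∀x ∀y (xR²y → ∃w (y = w ∧ x = w)).

∀x ∀y (xR²y → ∃w (y = w ∧ x = w))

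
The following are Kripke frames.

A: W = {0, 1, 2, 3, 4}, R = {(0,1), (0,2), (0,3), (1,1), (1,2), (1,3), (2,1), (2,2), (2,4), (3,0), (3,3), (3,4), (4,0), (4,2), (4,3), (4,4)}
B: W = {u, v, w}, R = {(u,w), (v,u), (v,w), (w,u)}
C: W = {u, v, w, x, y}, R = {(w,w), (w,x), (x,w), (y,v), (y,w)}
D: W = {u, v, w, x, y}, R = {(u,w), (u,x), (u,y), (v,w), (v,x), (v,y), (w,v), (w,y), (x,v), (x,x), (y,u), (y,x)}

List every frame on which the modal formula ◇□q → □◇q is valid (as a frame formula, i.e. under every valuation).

Frame correspondent (Sahlqvist): ∀x ∀y ∀z (Rxy ∧ Rxz → ∃w (Ryw ∧ Rzw)) — i.e. convergence.
A: ✓.
B: fails — Rvu and Rvw but u and w have no common successor.
C: fails — Ryv and Ryv but v and v have no common successor.
D: fails — Ruw and Ruy but w and y have no common successor.

A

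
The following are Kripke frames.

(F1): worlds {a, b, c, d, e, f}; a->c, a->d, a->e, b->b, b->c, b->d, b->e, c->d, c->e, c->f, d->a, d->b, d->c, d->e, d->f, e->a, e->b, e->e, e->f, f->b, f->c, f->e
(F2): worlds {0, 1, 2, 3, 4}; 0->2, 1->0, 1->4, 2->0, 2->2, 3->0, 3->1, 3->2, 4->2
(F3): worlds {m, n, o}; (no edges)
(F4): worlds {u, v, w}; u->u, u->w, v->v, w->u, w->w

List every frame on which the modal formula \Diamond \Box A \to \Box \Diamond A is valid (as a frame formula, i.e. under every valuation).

(F1), (F3), (F4)

Frame correspondent (Sahlqvist): \forall x \forall y \forall z (Rxy \wedge Rxz \to \exists w (Ryw \wedge Rzw)) — i.e. convergence.
(F1): holds.
(F2): fails — R31 and R30 but 1 and 0 have no common successor.
(F3): holds.
(F4): holds.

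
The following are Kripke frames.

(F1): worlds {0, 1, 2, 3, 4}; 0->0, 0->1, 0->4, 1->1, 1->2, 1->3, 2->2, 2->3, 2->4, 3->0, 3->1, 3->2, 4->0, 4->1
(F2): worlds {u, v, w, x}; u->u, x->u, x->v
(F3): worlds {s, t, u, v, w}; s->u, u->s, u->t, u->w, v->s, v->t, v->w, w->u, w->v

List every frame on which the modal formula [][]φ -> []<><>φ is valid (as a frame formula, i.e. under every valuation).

The schema corresponds to a generalized confluence (Geach) condition: forall x forall z (xRz -> exists w (x R^2 w & z R^2 w)).
(F1): condition met.
(F2): fails — xRv but no t with xR²t and vR²t.
(F3): fails — sRu but no w* with sR²w* and uR²w*.
Valid on: (F1).

(F1)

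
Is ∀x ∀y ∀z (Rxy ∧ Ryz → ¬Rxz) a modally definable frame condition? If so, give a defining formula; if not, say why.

No

Any modally definable frame class is closed under surjective bounded morphisms.
The 5-cycle (worlds a,b,c,d,e with a→b→c→d→e→a) is intransitive. Mapping every world to a single reflexive point • is a surjective bounded morphism; the reflexive point is not intransitive (R••∧R•• but R••).
So no modal formula (or set of formulas) defines exactly the intransitive frames.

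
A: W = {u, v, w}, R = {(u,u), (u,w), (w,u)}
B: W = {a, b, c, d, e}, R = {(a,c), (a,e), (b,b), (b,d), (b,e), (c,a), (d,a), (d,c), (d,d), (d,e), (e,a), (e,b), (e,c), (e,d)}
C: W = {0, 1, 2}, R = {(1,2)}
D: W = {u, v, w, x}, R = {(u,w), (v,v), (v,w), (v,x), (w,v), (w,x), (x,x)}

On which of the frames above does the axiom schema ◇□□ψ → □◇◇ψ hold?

This is the axiom for a generalized confluence (Geach) condition; its first-order frame correspondent is ∀x ∀y ∀z ((xRy ∧ xRz) → ∃w (yR²w ∧ zR²w)).
A: ✓.
B: ✓.
C: fails — 1R2, 1R2 but no w with 2R²w and 2R²w.
D: ✓.

A, B, D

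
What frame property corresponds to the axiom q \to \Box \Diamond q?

symmetry

This schema is the B axiom.
It corresponds to symmetry: \forall x \forall y (Rxy \to Ryx).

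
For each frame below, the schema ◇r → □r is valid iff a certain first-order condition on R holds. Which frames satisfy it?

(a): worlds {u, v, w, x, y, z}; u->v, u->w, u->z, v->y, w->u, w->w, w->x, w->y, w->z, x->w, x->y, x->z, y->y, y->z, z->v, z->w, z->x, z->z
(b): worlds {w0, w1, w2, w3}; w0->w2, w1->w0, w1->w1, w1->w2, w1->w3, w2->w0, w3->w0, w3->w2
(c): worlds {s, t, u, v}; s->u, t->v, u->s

(c)

This is the axiom for partial functionality; its first-order frame correspondent is ∀x ∀y ∀z (Rxy ∧ Rxz → y = z).
(a): fails — u sees both v and w.
(b): fails — w1 sees both w0 and w1.
(c): satisfies the condition.
Valid on: (c).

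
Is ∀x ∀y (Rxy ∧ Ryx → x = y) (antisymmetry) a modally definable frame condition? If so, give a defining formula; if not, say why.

Not modally definable

If a class were modally definable it would be closed under surjective bounded morphisms (Goldblatt–Thomason).
The 8-cycle (worlds s,t,u,v,w,x,y,z with s→t→u→v→w→x→y→z→s) is antisymmetric. Sending even-indexed worlds to • and odd-indexed worlds to ∘ is a surjective bounded morphism onto the two-world frame with •↔∘, which is not antisymmetric.
Hence antisymmetry is not modally definable.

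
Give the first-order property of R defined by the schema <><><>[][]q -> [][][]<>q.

forall x forall y forall z ((x R^3 y & x R^3 z) -> exists w (y R^2 w & zRw))

This is a Sahlqvist (Geach-type) schema ◇^3□^2q → □^3◇^1q.
Minimal-valuation argument: fix x; take any y with xR^3y and any z with xR^3z. Set V(q) to the set of worlds R-reachable from y in exactly 2 steps. Then □^2q holds at y, so the antecedent holds at x; validity forces ◇^1q at z, giving a w with zR^1w and yR^2w.
First-order correspondent: forall x forall y forall z ((x R^3 y & x R^3 z) -> exists w (y R^2 w & zRw)).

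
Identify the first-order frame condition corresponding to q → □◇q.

Suppose q→□◇q is valid. Take Rxy and set V(q)={x}. Then q at x, so □◇q at x, so ◇q at y, so some z with Ryz has q; z=x, i.e. Ryx.

symmetry: ∀x ∀y (Rxy → Ryx)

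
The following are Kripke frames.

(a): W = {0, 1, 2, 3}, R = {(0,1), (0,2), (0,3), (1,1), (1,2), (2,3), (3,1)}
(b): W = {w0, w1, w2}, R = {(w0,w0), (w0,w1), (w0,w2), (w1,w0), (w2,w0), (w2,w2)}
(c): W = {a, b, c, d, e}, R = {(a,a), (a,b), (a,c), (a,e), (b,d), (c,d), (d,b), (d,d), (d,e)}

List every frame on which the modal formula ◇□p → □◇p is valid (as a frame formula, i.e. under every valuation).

(b)

Frame correspondent (Sahlqvist): ∀x ∀y ∀z (Rxy ∧ Rxz → ∃w (Ryw ∧ Rzw)) — i.e. convergence.
(a): fails — R02 and R01 but 2 and 1 have no common successor.
(b): ✓.
(c): fails — Rab and Rae but b and e have no common successor.
Valid on: (b).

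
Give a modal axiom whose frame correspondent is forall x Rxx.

□p → p

The condition is reflexivity. The T schema □p → p defines it.
Suppose □p→p is valid. At any x set V(p)={w : Rxw}. Then □p holds at x, so p holds at x, i.e. Rxx.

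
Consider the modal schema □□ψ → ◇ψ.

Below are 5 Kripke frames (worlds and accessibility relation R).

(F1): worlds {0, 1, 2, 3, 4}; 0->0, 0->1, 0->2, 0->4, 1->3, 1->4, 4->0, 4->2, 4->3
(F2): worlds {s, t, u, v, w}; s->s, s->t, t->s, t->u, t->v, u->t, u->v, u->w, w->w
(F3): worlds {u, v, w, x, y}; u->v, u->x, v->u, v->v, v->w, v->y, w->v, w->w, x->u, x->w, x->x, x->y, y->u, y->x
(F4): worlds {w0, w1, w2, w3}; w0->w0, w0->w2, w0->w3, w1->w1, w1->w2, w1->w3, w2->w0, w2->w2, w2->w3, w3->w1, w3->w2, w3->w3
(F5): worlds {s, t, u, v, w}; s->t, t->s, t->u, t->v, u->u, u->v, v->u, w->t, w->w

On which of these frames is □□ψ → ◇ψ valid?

(F3), (F4)

This is the axiom for a generalized confluence (Geach) condition; its first-order frame correspondent is ∀x ∃w (xR²w ∧ xRw).
(F1): fails — at 2 but no w with 2R²w and 2Rw.
(F2): fails — at v but no w* with vR²w* and vRw*.
(F3): holds.
(F4): holds.
(F5): fails — at s but no w* with sR²w* and sRw*.
Valid on: (F3), (F4).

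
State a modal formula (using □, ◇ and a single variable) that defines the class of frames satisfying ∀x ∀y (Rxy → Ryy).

The condition is shift-reflexivity. The T□ schema □(□q → q) defines it.

□(□q → q)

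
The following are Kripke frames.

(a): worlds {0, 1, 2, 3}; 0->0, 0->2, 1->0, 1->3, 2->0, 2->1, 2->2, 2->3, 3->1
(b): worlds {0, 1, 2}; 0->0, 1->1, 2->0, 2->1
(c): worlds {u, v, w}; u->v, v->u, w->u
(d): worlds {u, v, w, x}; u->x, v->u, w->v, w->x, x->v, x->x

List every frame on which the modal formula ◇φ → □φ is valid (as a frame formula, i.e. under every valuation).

(c)

This is the axiom for partial functionality; its first-order frame correspondent is ∀x ∀y ∀z (Rxy ∧ Rxz → y = z).
(a): fails — 0 sees both 0 and 2.
(b): fails — 2 sees both 0 and 1.
(c): holds.
(d): fails — w sees both v and x.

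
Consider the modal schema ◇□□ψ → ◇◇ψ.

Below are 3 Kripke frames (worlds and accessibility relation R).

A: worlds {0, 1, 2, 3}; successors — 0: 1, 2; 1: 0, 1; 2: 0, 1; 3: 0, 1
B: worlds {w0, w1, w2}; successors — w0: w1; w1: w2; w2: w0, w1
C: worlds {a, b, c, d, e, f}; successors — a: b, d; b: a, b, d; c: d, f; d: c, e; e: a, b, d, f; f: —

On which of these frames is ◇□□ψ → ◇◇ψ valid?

The schema corresponds to a generalized confluence (Geach) condition: ∀x ∀y (xRy → ∃w (yR²w ∧ xR²w)).
A: ✓.
B: fails — w0Rw1 but no w with w1R²w and w0R²w.
C: fails — cRd but no w with dR²w and cR²w.
Valid on: A.

A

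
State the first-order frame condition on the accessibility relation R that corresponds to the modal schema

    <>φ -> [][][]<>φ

forall x forall y forall z ((xRy & x R^3 z) -> exists w (y = w & zRw))

This is a Sahlqvist (Geach-type) schema ◇^1□^0φ → □^3◇^1φ.
First-order correspondent: forall x forall y forall z ((xRy & x R^3 z) -> exists w (y = w & zRw)).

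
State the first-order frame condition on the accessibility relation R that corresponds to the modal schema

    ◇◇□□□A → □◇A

This is a Sahlqvist (Geach-type) schema ◇^2□^3A → □^1◇^1A.
Minimal-valuation argument: fix x; take any y with xR^2y and any z with xR^1z. Set V(A) to the set of worlds R-reachable from y in exactly 3 steps. Then □^3A holds at y, so the antecedent holds at x; validity forces ◇^1A at z, giving a w with zR^1w and yR^3w.
First-order correspondent: ∀x ∀y ∀z ((xR²y ∧ xRz) → ∃w (yR³w ∧ zRw)).

∀x ∀y ∀z ((xR²y ∧ xRz) → ∃w (yR³w ∧ zRw))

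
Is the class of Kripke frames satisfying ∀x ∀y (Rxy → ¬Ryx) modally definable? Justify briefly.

No

Any modally definable frame class is closed under surjective bounded morphisms.
The 5-cycle (worlds a,b,c,d,e with a→b→c→d→e→a) is asymmetric. Mapping every world to a single reflexive point • is a surjective bounded morphism, and the reflexive point is not asymmetric (R•• but asymmetry requires ¬R••).
So the class is not modally definable.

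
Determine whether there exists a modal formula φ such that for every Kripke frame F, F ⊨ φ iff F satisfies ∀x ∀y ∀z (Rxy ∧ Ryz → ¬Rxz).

No

Modal frame validity is preserved under surjective bounded morphisms.
The 7-cycle (worlds s,t,u,v,w,x,y with s→t→u→v→w→x→y→s) is intransitive. Mapping every world to a single reflexive point • is a surjective bounded morphism; the reflexive point is not intransitive (R••∧R•• but R••).
So no modal formula (or set of formulas) defines exactly the intransitive frames.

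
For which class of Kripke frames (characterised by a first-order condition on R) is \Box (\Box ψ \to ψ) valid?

shift-reflexivity

Suppose □(□ψ→ψ) is valid. Take Rxy and set V(ψ)={w : Ryw}. Then at y, □ψ holds; since □(□ψ→ψ) at x, □ψ→ψ at y, so ψ at y, i.e. Ryy.
Conversely, any frame satisfying \forall x \forall y (Rxy \to Ryy) validates the schema.
So the correspondent is shift-reflexivity.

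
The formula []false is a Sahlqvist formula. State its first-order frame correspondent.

emptiness of R

□⊥ is valid iff no world has any successor (otherwise □⊥ fails at any world with one).
Conversely, on a frame with emptiness of R the schema holds at every world under every valuation.
So the correspondent is emptiness of R.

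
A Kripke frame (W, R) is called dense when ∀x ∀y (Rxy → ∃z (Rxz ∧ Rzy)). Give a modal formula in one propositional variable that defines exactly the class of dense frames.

A defining formula is □□r → □r (the C4 axiom).

□□r → □r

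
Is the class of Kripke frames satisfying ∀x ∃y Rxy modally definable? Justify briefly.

This is a Sahlqvist condition; the D axiom □r → ◇r defines it.
Suppose □r→◇r is valid. At any x set V(r)=W. Then □r at x, so ◇r at x, so x has a successor.

Yes — defined by □r → ◇r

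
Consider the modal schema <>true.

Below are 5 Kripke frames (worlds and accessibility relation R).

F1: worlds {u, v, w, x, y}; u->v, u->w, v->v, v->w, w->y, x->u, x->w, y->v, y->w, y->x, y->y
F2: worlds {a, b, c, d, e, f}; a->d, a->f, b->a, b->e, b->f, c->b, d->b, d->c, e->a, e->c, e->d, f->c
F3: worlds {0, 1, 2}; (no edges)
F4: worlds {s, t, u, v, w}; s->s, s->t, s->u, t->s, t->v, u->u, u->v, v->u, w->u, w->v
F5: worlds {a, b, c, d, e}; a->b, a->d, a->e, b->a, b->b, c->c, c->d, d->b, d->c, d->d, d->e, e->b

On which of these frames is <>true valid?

This is the axiom for seriality; its first-order frame correspondent is forall x exists y Rxy.
F1: ✓.
F2: ✓.
F3: fails — world 0 has no successor.
F4: ✓.
F5: ✓.
Valid on: F1, F2, F4, F5.

F1, F2, F4, F5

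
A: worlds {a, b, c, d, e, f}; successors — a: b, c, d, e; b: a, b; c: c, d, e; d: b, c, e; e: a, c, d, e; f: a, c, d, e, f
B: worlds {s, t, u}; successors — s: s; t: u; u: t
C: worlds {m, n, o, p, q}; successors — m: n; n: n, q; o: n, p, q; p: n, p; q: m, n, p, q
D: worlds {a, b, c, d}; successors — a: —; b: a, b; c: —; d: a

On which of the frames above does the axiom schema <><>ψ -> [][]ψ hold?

The schema corresponds to a generalized confluence (Geach) condition: forall x forall y forall z ((x R^2 y & x R^2 z) -> exists w (y = w & z = w)).
A: fails — aR²a, aR²b but a ≠ b.
B: condition met.
C: fails — mR²n, mR²q but n ≠ q.
D: fails — bR²a, bR²b but a ≠ b.

B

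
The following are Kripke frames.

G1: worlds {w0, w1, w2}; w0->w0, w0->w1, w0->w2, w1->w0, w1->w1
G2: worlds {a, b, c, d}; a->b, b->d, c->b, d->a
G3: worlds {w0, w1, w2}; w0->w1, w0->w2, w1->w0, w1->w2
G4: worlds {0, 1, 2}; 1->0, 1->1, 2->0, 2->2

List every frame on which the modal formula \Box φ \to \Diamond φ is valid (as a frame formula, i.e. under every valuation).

Frame correspondent (Sahlqvist): \forall x \exists y Rxy — i.e. seriality.
G1: fails — world w2 has no successor.
G2: ✓.
G3: fails — world w2 has no successor.
G4: fails — world 0 has no successor.
Valid on: G2.

G2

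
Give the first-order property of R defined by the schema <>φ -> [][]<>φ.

forall x forall y forall z ((xRy & x R^2 z) -> exists w (y = w & zRw))

This is a Sahlqvist (Geach-type) schema ◇^1□^0φ → □^2◇^1φ.
First-order correspondent: forall x forall y forall z ((xRy & x R^2 z) -> exists w (y = w & zRw)).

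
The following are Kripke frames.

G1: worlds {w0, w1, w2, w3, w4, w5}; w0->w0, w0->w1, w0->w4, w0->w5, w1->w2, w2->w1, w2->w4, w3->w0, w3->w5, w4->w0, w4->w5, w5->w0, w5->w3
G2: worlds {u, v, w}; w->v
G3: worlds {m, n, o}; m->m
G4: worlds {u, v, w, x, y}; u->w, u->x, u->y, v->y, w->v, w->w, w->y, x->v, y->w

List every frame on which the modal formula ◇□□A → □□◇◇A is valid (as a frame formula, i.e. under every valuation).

G2, G3

The schema corresponds to a generalized confluence (Geach) condition: ∀x ∀y ∀z ((xRy ∧ xR²z) → ∃w (yR²w ∧ zR²w)).
G1: fails — w0Rw1, w0R²w2 but no w with w1R²w and w2R²w.
G2: holds.
G3: holds.
G4: fails — uRx, uR²v but no t with xR²t and vR²t.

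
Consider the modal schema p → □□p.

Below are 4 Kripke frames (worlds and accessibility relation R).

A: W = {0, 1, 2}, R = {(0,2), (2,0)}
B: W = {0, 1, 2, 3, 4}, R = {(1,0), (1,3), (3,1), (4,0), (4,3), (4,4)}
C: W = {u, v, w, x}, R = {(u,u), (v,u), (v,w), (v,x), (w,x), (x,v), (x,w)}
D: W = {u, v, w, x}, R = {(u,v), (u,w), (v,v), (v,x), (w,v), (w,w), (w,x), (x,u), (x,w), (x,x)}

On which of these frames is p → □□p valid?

A

The schema corresponds to a generalized confluence (Geach) condition: ∀x ∀z (xR²z → ∃w (x = w ∧ z = w)).
A: holds.
B: fails — 3R²0 but 3 ≠ 0.
C: fails — vR²u but v ≠ u.
D: fails — uR²v but u ≠ v.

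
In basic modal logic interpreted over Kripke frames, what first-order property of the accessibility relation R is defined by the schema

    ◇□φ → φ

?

Replacing φ by ¬φ and contraposing gives the equivalent schema φ → □◇φ.
Suppose φ→□◇φ is valid. Take Rxy and set V(φ)={x}. Then φ at x, so □◇φ at x, so ◇φ at y, so some z with Ryz has φ; z=x, i.e. Ryx.
Conversely, on a frame with symmetry the schema holds at every world under every valuation.
Frame condition: ∀x ∀y (Rxy → Ryx).

Symmetry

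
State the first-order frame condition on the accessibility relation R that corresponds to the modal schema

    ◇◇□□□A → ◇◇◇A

∀x ∀y (xR²y → ∃w (yR³w ∧ xR³w))

This is a Sahlqvist (Geach-type) schema ◇^2□^3A → □^0◇^3A.
Minimal-valuation argument: fix x; take any y with xR^2y and any z with xR^0z. Set V(A) to the set of worlds R-reachable from y in exactly 3 steps. Then □^3A holds at y, so the antecedent holds at x; validity forces ◇^3A at z, giving a w with zR^3w and yR^3w.
First-order correspondent: ∀x ∀y (xR²y → ∃w (yR³w ∧ xR³w)).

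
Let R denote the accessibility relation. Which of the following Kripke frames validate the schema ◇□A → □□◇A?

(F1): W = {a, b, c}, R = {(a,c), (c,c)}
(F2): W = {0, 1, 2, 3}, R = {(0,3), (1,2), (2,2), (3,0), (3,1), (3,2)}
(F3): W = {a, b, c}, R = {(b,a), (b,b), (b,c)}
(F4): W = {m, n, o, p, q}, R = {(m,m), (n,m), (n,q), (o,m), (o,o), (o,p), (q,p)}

(F1)

Frame correspondent (Sahlqvist): ∀x ∀y ∀z ((xRy ∧ xR²z) → ∃w (yRw ∧ zRw)) — i.e. a generalized confluence (Geach) condition.
(F1): satisfies the condition.
(F2): fails — 0R3, 0R²0 but no w with 3Rw and 0Rw.
(F3): fails — bRa, bR²a but no w with aRw and aRw.
(F4): fails — nRm, nR²p but no w with mRw and pRw.
Valid on: (F1).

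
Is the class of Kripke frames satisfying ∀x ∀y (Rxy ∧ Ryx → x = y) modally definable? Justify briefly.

If a class were modally definable it would be closed under surjective bounded morphisms (Goldblatt–Thomason).
The 8-cycle (worlds w0,w1,w2,w3,w4,w5,w6,w7 with w0→w1→w2→w3→w4→w5→w6→w7→w0) is antisymmetric. Sending even-indexed worlds to s and odd-indexed worlds to t is a surjective bounded morphism onto the two-world frame with s↔t, which is not antisymmetric.
So the class is not modally definable.

Not modally definable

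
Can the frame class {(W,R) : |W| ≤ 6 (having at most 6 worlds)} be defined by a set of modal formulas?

No

Any modally definable frame class is closed under disjoint unions.
Any modal formula valid on each of 7 disjoint one-world frames is valid on their disjoint union (validity is preserved under disjoint unions). Each one-world frame has |W|=1≤6, but the union has |W|=7.
So no modal formula (or set of formulas) defines exactly the |W|≤6 frames.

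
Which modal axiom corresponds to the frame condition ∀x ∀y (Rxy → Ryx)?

ψ → □◇ψ

The condition is symmetry. The B schema ψ → □◇ψ defines it.
Suppose ψ→□◇ψ is valid. Take Rxy and set V(ψ)={x}. Then ψ at x, so □◇ψ at x, so ◇ψ at y, so some z with Ryz has ψ; z=x, i.e. Ryx.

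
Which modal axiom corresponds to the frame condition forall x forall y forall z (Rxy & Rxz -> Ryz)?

◇r → □◇r

The condition is the Euclidean property. The 5 schema ◇r → □◇r defines it.
Suppose ◇r→□◇r is valid. Take Rxy, Rxz and set V(r)={y}. Then ◇r at x, so □◇r at x, so ◇r at z, so some w with Rzw has r; w=y, i.e. Rzy. By symmetry of the argument, Ryz.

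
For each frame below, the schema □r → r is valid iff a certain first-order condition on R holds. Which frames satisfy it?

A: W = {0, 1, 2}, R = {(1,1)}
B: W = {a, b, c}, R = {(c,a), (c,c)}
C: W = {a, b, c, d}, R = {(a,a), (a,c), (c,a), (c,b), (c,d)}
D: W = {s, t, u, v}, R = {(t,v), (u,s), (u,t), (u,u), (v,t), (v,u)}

This is the axiom for reflexivity; its first-order frame correspondent is ∀x Rxx.
A: fails — world 0 does not see itself.
B: fails — world a does not see itself.
C: fails — world b does not see itself.
D: fails — world s does not see itself.

none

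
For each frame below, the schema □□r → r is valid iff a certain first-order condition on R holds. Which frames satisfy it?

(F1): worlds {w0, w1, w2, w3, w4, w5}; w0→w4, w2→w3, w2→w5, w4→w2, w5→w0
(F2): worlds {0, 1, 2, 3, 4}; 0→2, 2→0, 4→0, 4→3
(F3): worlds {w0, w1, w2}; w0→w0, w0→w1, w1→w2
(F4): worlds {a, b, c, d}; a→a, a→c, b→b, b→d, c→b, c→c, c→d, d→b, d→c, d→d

The schema corresponds to a generalized confluence (Geach) condition: ∀x ∃w (xR²w ∧ x = w).
(F1): fails — at w0 but no w with w0R²w and w0=w.
(F2): fails — at 1 but no w with 1R²w and 1=w.
(F3): fails — at w1 but no w with w1R²w and w1=w.
(F4): satisfies the condition.

(F4)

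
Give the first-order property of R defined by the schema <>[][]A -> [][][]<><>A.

forall x forall y forall z ((xRy & x R^3 z) -> exists w (y R^2 w & z R^2 w))

This is a Sahlqvist (Geach-type) schema ◇^1□^2A → □^3◇^2A.
Minimal-valuation argument: fix x; take any y with xR^1y and any z with xR^3z. Set V(A) to the set of worlds R-reachable from y in exactly 2 steps. Then □^2A holds at y, so the antecedent holds at x; validity forces ◇^2A at z, giving a w with zR^2w and yR^2w.
First-order correspondent: forall x forall y forall z ((xRy & x R^3 z) -> exists w (y R^2 w & z R^2 w)).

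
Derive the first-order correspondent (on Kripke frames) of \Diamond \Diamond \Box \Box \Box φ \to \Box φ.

This is a Sahlqvist (Geach-type) schema ◇^2□^3φ → □^1◇^0φ.
Minimal-valuation argument: fix x; take any y with xR^2y and any z with xR^1z. Set V(φ) to the set of worlds R-reachable from y in exactly 3 steps. Then □^3φ holds at y, so the antecedent holds at x; validity forces ◇^0φ at z, giving a w with zR^0w and yR^3w.
First-order correspondent: \forall x \forall y \forall z ((x R^2 y \wedge xRz) \to \exists w (y R^3 w \wedge z = w)).

\forall x \forall y \forall z ((x R^2 y \wedge xRz) \to \exists w (y R^3 w \wedge z = w))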